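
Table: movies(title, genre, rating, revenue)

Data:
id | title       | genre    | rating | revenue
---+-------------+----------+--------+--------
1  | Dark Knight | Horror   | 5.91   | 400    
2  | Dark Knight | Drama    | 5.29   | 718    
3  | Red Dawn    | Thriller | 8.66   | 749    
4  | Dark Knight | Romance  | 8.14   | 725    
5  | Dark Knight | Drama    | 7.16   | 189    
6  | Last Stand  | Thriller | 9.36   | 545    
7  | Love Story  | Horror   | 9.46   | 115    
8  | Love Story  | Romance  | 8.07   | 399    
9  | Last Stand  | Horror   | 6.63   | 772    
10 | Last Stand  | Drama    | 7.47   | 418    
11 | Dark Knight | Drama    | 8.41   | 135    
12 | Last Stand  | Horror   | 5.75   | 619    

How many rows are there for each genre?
SELECT genre, COUNT(*) as count
FROM movies
GROUP BY genre

Result:
  Drama: 4
  Horror: 4
  Romance: 2
  Thriller: 2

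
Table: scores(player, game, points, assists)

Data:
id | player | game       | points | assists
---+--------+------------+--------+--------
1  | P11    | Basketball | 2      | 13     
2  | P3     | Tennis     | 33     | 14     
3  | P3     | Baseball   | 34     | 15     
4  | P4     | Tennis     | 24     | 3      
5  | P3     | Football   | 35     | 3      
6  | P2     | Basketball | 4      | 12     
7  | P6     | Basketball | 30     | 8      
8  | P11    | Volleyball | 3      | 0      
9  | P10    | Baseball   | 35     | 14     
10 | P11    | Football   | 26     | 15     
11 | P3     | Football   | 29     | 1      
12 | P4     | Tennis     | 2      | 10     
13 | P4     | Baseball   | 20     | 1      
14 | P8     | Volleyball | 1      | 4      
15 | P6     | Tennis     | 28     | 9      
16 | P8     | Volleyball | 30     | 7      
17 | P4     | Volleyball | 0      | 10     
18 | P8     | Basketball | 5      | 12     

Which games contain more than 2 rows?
SELECT game, COUNT(*) as cnt
FROM scores
GROUP BY game
HAVING COUNT(*) > 2

Result:
  Baseball: 3
  Basketball: 4
  Football: 3
  Tennis: 4
  Volleyball: 4

Note: HAVING filters groups after aggregation, WHERE filters rows before.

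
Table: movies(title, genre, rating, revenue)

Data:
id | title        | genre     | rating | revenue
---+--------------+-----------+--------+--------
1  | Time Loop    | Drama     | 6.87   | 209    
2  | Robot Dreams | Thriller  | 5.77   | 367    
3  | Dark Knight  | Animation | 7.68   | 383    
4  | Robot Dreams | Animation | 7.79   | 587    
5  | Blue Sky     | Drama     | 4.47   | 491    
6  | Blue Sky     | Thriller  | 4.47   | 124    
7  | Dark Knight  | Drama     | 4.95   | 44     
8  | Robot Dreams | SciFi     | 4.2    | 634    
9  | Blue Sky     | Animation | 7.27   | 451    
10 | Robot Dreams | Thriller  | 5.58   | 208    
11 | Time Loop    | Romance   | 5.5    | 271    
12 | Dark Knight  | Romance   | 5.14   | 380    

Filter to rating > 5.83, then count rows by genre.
SELECT genre, COUNT(*)
FROM movies
WHERE rating > 5.83
GROUP BY genre

Note: WHERE filters rows before grouping.

Result:
  Animation: 3
  Drama: 1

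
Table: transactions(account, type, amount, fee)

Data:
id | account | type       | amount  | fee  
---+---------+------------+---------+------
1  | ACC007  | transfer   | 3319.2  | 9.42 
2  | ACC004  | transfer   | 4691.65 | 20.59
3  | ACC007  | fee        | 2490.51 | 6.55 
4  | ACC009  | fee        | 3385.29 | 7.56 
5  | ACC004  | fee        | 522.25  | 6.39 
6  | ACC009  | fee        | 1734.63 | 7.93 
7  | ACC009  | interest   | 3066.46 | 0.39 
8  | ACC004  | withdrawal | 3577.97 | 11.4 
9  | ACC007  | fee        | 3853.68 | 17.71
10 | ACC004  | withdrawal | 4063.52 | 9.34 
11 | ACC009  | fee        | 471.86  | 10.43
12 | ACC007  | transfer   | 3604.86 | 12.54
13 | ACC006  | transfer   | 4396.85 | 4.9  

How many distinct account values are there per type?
SELECT type, COUNT(DISTINCT account)
FROM transactions
GROUP BY type

Result:
  fee: 3 distinct
  interest: 1 distinct
  transfer: 3 distinct
  withdrawal: 1 distinct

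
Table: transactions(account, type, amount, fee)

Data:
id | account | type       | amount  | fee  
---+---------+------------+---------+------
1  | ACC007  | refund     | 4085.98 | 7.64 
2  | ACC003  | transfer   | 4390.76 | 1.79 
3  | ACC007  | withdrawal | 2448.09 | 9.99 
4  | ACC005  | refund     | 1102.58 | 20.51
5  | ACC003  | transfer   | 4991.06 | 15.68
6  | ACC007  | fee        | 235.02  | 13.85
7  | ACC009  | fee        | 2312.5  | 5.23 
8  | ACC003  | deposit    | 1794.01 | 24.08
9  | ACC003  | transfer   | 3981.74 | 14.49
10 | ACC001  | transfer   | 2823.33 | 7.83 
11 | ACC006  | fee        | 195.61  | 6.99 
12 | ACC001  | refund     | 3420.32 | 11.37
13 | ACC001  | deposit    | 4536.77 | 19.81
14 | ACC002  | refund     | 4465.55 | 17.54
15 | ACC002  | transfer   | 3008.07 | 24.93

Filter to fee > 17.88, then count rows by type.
SELECT type, COUNT(*)
FROM transactions
WHERE fee > 17.88
GROUP BY type

Note: WHERE filters rows before grouping.

Result:
  deposit: 2
  refund: 1
  transfer: 1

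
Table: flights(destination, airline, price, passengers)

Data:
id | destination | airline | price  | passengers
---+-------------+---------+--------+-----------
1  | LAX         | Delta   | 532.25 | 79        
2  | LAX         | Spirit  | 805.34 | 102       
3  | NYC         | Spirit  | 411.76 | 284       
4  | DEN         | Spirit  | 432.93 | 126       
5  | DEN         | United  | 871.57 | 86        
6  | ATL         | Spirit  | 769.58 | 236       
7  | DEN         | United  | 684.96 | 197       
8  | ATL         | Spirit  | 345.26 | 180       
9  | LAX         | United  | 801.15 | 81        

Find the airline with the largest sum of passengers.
SELECT airline, SUM(passengers) as val
FROM flights
GROUP BY airline
ORDER BY val DESC
LIMIT 1

Result: Spirit with sum(passengers) = 928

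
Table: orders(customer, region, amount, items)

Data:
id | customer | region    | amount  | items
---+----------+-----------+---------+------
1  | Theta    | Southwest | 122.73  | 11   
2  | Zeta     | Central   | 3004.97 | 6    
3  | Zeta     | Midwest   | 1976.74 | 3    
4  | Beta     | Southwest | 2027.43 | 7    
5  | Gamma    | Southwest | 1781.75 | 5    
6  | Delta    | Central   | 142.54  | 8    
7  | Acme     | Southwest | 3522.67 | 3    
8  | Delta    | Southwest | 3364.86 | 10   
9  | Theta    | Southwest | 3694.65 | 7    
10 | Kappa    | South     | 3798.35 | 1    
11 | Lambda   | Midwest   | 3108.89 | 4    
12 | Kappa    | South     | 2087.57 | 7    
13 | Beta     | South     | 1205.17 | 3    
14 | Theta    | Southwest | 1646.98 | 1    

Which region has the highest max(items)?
SELECT region, MAX(items) as val
FROM orders
GROUP BY region
ORDER BY val DESC
LIMIT 1

Result: Southwest with max(items) = 11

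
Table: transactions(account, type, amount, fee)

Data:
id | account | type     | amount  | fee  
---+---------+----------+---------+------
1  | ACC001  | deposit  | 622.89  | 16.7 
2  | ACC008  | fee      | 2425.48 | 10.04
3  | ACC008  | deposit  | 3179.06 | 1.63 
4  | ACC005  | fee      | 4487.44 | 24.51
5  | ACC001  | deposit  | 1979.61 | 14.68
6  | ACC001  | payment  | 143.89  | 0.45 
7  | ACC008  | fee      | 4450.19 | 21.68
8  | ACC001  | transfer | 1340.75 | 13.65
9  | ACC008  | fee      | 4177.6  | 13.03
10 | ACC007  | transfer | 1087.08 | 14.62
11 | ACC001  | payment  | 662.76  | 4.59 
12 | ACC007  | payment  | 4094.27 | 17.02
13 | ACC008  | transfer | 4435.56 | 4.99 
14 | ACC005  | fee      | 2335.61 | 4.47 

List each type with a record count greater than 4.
SELECT type, COUNT(*) as cnt
FROM transactions
GROUP BY type
HAVING COUNT(*) > 4

Result:
  fee: 5

Note: HAVING filters groups after aggregation, WHERE filters rows before.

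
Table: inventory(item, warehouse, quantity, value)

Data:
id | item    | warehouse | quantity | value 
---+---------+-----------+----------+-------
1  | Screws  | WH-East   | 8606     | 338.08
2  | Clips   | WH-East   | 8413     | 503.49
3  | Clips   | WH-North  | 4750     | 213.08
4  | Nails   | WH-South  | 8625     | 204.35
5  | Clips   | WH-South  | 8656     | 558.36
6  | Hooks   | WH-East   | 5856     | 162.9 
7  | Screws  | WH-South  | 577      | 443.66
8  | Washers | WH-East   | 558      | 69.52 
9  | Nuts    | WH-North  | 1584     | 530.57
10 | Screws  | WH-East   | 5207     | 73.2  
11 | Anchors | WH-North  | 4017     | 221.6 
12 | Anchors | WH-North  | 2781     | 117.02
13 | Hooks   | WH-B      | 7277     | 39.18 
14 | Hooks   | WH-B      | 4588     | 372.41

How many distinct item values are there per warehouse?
SELECT warehouse, COUNT(DISTINCT item)
FROM inventory
GROUP BY warehouse

Result:
  WH-B: 1 distinct
  WH-East: 4 distinct
  WH-North: 3 distinct
  WH-South: 3 distinct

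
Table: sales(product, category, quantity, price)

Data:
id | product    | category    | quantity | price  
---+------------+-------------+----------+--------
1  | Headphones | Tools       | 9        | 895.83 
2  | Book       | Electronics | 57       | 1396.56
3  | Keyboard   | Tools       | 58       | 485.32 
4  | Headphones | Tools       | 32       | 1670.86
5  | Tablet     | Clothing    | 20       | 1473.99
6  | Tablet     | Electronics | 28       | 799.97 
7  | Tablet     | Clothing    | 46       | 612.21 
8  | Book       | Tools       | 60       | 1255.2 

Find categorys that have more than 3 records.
SELECT category, COUNT(*) as cnt
FROM sales
GROUP BY category
HAVING COUNT(*) > 3

Result:
  Tools: 4

Note: HAVING filters groups after aggregation, WHERE filters rows before.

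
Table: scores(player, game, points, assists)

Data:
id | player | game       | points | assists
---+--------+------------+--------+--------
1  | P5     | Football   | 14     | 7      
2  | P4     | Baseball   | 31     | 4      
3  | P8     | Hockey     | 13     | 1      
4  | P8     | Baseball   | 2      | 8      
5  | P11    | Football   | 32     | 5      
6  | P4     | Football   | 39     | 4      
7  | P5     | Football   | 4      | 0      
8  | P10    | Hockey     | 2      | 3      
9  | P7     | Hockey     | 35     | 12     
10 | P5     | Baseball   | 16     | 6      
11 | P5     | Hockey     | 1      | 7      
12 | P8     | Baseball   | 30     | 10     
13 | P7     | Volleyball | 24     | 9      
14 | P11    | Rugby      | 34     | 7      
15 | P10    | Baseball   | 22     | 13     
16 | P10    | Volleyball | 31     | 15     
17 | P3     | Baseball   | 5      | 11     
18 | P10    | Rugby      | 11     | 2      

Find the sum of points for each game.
SELECT game, SUM(points) as result
FROM scores
GROUP BY game

Result:
  Baseball: 106
  Football: 89
  Hockey: 51
  Rugby: 45
  Volleyball: 55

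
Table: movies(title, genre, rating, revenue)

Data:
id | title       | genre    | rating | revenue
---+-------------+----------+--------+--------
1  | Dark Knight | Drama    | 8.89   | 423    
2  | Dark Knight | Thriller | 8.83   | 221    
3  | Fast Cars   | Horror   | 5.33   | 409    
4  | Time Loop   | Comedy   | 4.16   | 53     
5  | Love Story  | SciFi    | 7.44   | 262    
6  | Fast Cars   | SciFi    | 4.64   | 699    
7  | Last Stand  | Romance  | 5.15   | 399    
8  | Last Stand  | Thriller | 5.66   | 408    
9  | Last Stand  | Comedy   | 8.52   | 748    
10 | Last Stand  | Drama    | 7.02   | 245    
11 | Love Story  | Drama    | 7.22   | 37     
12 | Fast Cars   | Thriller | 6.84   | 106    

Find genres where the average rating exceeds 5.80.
SELECT genre, AVG(rating)
FROM movies
GROUP BY genre
HAVING AVG(rating) > 5.80

Result:
  Comedy: avg=6.34
  Drama: avg=7.71
  SciFi: avg=6.04
  Thriller: avg=7.11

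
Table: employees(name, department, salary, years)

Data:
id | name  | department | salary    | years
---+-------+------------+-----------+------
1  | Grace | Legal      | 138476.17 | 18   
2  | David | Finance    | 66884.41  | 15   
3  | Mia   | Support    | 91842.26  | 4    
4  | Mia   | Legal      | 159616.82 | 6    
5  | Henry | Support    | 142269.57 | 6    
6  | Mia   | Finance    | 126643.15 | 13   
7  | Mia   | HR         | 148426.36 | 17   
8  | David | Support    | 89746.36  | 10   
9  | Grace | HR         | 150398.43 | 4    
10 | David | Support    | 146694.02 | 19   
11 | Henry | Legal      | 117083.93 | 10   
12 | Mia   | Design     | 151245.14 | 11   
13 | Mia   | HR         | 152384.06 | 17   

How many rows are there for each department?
SELECT department, COUNT(*) as count
FROM employees
GROUP BY department

Result:
  Design: 1
  Finance: 2
  HR: 3
  Legal: 3
  Support: 4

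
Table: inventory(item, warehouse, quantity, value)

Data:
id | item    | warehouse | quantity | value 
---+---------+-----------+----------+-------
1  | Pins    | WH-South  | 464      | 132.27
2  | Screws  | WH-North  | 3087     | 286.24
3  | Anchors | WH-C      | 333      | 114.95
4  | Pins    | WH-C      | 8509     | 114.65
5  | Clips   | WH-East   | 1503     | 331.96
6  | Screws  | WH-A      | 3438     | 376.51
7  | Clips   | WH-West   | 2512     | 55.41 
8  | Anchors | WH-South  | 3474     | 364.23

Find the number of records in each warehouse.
SELECT warehouse, COUNT(*) as count
FROM inventory
GROUP BY warehouse

Result:
  WH-A: 1
  WH-C: 2
  WH-East: 1
  WH-North: 1
  WH-South: 2
  WH-West: 1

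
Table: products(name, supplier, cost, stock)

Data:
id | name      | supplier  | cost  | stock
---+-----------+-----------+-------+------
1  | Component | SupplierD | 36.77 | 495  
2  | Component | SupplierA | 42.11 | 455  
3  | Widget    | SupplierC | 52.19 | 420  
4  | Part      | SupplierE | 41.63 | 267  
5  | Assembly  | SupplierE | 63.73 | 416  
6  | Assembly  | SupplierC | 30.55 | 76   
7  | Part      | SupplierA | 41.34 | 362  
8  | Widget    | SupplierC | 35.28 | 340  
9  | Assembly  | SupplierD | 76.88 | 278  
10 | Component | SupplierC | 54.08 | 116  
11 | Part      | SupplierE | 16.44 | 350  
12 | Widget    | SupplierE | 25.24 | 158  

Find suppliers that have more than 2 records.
SELECT supplier, COUNT(*) as cnt
FROM products
GROUP BY supplier
HAVING COUNT(*) > 2

Result:
  SupplierC: 4
  SupplierE: 4

Note: HAVING filters groups after aggregation, WHERE filters rows before.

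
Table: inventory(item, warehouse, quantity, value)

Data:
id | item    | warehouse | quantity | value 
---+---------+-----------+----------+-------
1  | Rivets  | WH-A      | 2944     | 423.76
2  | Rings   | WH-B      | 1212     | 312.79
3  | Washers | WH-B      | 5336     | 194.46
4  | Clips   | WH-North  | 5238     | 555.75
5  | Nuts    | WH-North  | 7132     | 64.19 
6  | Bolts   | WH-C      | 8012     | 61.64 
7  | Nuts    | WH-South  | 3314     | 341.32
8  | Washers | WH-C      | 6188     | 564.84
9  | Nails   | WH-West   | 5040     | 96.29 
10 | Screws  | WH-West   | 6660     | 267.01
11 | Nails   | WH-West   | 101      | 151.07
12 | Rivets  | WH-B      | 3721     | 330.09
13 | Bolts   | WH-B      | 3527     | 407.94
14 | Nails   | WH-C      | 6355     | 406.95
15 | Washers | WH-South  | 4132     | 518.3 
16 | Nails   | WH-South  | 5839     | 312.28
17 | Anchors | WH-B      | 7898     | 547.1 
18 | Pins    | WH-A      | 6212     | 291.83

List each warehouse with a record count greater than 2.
SELECT warehouse, COUNT(*) as cnt
FROM inventory
GROUP BY warehouse
HAVING COUNT(*) > 2

Result:
  WH-B: 5
  WH-C: 3
  WH-South: 3
  WH-West: 3

Note: HAVING filters groups after aggregation, WHERE filters rows before.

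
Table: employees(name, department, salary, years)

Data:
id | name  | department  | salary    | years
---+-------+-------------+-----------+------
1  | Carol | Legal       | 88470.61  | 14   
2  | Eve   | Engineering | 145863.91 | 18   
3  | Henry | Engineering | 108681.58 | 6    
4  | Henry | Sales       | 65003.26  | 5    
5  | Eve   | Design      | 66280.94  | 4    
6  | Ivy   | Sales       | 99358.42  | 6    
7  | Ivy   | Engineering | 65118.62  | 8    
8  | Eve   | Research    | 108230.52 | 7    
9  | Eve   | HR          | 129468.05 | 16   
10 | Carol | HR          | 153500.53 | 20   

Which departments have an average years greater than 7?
SELECT department, AVG(years)
FROM employees
GROUP BY department
HAVING AVG(years) > 7

Result:
  Engineering: avg=10.67
  HR: avg=18.00
  Legal: avg=14.00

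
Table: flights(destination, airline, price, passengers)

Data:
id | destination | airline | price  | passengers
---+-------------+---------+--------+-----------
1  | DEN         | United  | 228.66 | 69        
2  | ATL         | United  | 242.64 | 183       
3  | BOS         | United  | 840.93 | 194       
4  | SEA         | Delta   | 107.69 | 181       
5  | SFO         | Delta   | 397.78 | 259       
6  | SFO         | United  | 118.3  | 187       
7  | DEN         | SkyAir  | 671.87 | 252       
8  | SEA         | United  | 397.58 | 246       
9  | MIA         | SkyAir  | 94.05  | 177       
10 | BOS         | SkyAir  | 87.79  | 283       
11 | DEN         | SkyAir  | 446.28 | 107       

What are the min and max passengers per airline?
SELECT airline, MIN(passengers), MAX(passengers)
FROM flights
GROUP BY airline

Result:
  Delta: min=181, max=259
  SkyAir: min=107, max=283
  United: min=69, max=246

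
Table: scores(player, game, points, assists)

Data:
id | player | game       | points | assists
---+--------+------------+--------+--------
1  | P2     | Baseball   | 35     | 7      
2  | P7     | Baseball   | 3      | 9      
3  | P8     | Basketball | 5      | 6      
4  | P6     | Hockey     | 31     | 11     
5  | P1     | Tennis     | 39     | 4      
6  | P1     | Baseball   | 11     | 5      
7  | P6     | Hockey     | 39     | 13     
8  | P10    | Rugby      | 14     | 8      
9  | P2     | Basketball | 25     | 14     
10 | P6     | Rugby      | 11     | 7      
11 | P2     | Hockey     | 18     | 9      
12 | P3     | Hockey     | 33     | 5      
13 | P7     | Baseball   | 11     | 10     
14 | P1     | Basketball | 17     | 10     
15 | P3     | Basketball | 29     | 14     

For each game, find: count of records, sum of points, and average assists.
SELECT game,
       COUNT(*) as cnt,
       SUM(points) as total_points,
       AVG(assists) as avg_assists
FROM scores
GROUP BY game

Result:
  Baseball: 4 records, 60 total points, 7.75 avg assists
  Basketball: 4 records, 76 total points, 11.00 avg assists
  Hockey: 4 records, 121 total points, 9.50 avg assists
  Rugby: 2 records, 25 total points, 7.50 avg assists
  Tennis: 1 records, 39 total points, 4.00 avg assists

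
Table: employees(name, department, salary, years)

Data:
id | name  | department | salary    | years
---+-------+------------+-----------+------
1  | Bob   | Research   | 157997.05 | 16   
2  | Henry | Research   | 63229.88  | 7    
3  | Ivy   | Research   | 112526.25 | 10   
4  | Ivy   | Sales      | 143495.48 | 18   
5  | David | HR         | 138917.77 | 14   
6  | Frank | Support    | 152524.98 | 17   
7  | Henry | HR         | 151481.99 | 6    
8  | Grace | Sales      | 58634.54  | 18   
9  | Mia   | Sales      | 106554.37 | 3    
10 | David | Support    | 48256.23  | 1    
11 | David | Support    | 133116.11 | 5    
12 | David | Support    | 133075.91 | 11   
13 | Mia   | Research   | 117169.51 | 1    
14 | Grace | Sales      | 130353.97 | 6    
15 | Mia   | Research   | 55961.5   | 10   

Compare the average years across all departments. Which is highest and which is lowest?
SELECT department, AVG(years)
FROM employees
GROUP BY department
ORDER BY AVG(years)

All groups:
  Support: 8.50
  Research: 8.80
  HR: 10.00
  Sales: 11.25

Highest: Sales (11.25)
Lowest: Support (8.50)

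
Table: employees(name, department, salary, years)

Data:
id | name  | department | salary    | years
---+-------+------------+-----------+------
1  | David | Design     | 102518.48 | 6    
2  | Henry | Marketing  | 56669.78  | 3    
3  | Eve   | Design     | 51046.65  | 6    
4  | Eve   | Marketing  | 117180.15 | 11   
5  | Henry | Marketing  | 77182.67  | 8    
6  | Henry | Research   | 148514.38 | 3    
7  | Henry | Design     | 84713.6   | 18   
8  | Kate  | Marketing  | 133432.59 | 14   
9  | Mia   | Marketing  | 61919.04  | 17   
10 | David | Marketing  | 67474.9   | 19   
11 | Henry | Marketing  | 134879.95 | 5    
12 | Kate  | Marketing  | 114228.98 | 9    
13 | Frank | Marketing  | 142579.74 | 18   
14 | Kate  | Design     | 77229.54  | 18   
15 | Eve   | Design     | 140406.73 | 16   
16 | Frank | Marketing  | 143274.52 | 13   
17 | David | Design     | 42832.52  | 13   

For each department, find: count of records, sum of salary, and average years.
SELECT department,
       COUNT(*) as cnt,
       SUM(salary) as total_salary,
       AVG(years) as avg_years
FROM employees
GROUP BY department

Result:
  Design: 6 records, 498747.52 total salary, 12.83 avg years
  Marketing: 10 records, 1048822.32 total salary, 11.70 avg years
  Research: 1 records, 148514.38 total salary, 3.00 avg years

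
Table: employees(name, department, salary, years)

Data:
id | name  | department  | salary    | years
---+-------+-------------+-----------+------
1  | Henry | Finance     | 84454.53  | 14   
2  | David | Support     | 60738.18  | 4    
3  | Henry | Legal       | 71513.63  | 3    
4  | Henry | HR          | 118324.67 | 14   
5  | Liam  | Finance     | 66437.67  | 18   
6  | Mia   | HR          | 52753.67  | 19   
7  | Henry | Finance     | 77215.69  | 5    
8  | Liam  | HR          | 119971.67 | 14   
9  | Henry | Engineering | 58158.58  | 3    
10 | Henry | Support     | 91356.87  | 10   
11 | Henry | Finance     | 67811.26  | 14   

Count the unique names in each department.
SELECT department, COUNT(DISTINCT name)
FROM employees
GROUP BY department

Result:
  Engineering: 1 distinct
  Finance: 2 distinct
  HR: 3 distinct
  Legal: 1 distinct
  Support: 2 distinct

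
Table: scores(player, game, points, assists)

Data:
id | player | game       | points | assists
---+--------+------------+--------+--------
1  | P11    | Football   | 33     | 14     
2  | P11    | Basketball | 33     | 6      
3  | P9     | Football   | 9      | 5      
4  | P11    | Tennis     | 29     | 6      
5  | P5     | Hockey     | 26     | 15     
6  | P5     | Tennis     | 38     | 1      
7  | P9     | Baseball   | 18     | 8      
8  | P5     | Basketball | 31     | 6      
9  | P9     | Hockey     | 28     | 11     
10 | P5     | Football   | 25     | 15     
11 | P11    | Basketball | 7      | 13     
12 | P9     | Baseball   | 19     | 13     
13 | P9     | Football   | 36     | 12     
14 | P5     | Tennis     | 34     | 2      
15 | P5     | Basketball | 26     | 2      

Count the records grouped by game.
SELECT game, COUNT(*) as count
FROM scores
GROUP BY game

Result:
  Baseball: 2
  Basketball: 4
  Football: 4
  Hockey: 2
  Tennis: 3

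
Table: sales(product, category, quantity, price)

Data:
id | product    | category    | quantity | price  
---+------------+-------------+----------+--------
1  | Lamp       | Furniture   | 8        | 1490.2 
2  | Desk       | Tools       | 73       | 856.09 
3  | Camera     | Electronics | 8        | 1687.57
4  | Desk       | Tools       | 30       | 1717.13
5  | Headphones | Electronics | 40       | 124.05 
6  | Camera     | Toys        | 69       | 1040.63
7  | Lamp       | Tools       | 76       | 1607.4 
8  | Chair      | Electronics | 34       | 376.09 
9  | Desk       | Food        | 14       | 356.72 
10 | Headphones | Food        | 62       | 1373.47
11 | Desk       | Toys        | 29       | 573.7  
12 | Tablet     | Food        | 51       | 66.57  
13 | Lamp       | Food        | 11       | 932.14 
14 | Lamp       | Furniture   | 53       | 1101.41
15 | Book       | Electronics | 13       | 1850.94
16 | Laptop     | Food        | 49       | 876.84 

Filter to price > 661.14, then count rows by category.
SELECT category, COUNT(*)
FROM sales
WHERE price > 661.14
GROUP BY category

Note: WHERE filters rows before grouping.

Result:
  Electronics: 2
  Food: 3
  Furniture: 2
  Tools: 3
  Toys: 1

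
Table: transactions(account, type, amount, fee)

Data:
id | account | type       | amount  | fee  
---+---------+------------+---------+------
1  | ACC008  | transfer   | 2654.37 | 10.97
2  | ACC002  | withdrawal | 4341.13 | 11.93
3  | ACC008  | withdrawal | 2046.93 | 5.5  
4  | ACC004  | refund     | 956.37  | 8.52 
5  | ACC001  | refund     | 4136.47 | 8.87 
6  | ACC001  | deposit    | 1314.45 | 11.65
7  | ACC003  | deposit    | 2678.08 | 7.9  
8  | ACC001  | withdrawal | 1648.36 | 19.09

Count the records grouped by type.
SELECT type, COUNT(*) as count
FROM transactions
GROUP BY type

Result:
  deposit: 2
  refund: 2
  transfer: 1
  withdrawal: 3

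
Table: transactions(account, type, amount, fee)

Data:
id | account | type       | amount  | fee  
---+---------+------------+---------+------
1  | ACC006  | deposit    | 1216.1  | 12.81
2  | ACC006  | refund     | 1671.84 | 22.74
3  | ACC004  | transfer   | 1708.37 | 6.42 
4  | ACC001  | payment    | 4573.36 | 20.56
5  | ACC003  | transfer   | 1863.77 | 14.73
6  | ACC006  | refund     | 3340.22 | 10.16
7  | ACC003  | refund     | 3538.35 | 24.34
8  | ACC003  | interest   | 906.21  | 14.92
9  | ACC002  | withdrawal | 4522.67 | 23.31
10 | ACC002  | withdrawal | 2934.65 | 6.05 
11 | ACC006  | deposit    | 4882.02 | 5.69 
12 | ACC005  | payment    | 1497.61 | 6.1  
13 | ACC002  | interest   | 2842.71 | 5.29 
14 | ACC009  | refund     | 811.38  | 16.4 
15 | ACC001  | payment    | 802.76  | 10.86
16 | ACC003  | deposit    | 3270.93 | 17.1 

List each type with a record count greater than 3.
SELECT type, COUNT(*) as cnt
FROM transactions
GROUP BY type
HAVING COUNT(*) > 3

Result:
  refund: 4

Note: HAVING filters groups after aggregation, WHERE filters rows before.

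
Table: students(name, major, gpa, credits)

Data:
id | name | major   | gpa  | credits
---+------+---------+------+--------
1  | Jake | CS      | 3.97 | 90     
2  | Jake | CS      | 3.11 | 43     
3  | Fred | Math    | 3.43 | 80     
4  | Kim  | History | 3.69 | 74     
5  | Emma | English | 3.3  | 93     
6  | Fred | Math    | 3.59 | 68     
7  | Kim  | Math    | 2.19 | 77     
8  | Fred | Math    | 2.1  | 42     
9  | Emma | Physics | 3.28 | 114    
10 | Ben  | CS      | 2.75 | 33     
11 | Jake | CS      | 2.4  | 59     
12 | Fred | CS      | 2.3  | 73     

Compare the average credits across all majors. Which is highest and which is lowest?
SELECT major, AVG(credits)
FROM students
GROUP BY major
ORDER BY AVG(credits)

All groups:
  CS: 59.60
  Math: 66.75
  History: 74.00
  English: 93.00
  Physics: 114.00

Highest: Physics (114.00)
Lowest: CS (59.60)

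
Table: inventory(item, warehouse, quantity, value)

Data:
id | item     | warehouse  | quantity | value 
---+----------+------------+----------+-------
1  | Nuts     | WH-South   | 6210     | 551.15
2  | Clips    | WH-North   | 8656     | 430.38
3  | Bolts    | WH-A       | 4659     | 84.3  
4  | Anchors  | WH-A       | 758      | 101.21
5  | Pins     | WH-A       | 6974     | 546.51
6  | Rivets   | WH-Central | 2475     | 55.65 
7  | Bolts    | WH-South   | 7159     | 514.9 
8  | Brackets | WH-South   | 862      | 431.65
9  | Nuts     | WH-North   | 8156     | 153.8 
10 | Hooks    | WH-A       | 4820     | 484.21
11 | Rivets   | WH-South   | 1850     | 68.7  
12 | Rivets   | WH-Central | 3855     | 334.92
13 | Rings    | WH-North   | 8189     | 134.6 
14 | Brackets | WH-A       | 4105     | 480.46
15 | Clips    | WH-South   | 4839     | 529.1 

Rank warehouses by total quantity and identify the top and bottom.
SELECT warehouse, SUM(quantity)
FROM inventory
GROUP BY warehouse
ORDER BY SUM(quantity)

All groups:
  WH-Central: 6330
  WH-South: 20920
  WH-A: 21316
  WH-North: 25001

Highest: WH-North (25001)
Lowest: WH-Central (6330)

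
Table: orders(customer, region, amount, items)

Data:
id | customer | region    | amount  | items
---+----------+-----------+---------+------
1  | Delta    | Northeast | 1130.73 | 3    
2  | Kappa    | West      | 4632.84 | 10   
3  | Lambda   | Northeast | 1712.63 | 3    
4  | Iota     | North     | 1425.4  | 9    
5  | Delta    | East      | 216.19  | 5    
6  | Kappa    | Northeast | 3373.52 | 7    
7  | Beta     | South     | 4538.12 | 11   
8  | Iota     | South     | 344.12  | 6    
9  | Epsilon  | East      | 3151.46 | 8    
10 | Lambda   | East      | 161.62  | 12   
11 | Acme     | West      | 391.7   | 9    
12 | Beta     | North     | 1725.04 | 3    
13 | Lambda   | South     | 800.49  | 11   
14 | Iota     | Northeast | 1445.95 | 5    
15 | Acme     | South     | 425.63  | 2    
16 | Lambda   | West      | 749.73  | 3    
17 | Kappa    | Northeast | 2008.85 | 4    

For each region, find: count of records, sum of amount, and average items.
SELECT region,
       COUNT(*) as cnt,
       SUM(amount) as total_amount,
       AVG(items) as avg_items
FROM orders
GROUP BY region

Result:
  East: 3 records, 3529.27 total amount, 8.33 avg items
  North: 2 records, 3150.44 total amount, 6.00 avg items
  Northeast: 5 records, 9671.68 total amount, 4.40 avg items
  South: 4 records, 6108.36 total amount, 7.50 avg items
  West: 3 records, 5774.27 total amount, 7.33 avg items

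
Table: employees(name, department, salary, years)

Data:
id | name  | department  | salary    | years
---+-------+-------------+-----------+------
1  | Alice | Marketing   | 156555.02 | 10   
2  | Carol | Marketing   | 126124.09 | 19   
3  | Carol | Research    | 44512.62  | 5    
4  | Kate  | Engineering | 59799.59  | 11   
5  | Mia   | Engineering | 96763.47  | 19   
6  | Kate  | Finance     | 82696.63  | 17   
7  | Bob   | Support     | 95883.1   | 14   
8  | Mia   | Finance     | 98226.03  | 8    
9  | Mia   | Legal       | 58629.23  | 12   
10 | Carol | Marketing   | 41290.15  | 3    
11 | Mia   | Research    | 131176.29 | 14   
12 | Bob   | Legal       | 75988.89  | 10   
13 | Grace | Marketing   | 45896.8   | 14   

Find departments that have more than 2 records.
SELECT department, COUNT(*) as cnt
FROM employees
GROUP BY department
HAVING COUNT(*) > 2

Result:
  Marketing: 4

Note: HAVING filters groups after aggregation, WHERE filters rows before.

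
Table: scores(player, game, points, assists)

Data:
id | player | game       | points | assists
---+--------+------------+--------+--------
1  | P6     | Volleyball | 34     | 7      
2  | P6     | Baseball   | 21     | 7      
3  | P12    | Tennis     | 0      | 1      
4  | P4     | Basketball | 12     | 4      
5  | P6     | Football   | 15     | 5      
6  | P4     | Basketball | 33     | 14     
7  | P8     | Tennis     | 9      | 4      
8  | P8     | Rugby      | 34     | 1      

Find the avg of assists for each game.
SELECT game, AVG(assists) as result
FROM scores
GROUP BY game

Result:
  Baseball: 7.00
  Basketball: 9.00
  Football: 5.00
  Rugby: 1.00
  Tennis: 2.50
  Volleyball: 7.00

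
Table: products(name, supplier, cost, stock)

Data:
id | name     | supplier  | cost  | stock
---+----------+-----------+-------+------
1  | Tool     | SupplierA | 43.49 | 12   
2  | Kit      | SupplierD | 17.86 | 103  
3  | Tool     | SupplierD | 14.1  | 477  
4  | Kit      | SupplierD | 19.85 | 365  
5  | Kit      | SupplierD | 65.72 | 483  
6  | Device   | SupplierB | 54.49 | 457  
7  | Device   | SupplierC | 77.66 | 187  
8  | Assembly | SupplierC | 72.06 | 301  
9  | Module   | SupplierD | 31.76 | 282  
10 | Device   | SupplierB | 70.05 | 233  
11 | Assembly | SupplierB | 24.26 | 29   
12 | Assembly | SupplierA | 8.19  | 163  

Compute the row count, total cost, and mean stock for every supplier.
SELECT supplier,
       COUNT(*) as cnt,
       SUM(cost) as total_cost,
       AVG(stock) as avg_stock
FROM products
GROUP BY supplier

Result:
  SupplierA: 2 records, 51.68 total cost, 87.50 avg stock
  SupplierB: 3 records, 148.80 total cost, 239.67 avg stock
  SupplierC: 2 records, 149.72 total cost, 244.00 avg stock
  SupplierD: 5 records, 149.29 total cost, 342.00 avg stock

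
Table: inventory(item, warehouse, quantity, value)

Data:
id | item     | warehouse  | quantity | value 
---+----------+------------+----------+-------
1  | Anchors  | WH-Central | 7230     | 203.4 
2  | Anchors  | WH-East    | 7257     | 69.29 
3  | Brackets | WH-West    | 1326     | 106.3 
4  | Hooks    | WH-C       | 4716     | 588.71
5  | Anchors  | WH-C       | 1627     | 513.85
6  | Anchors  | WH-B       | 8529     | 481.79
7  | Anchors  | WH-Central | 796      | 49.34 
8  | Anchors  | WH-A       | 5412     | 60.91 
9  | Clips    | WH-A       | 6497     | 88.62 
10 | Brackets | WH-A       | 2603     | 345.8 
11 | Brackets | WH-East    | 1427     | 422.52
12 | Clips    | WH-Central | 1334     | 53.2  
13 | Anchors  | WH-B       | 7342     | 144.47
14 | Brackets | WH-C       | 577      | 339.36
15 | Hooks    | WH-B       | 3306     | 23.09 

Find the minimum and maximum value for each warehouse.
SELECT warehouse, MIN(value), MAX(value)
FROM inventory
GROUP BY warehouse

Result:
  WH-A: min=60.91, max=345.80
  WH-B: min=23.09, max=481.79
  WH-C: min=339.36, max=588.71
  WH-Central: min=49.34, max=203.40
  WH-East: min=69.29, max=422.52
  WH-West: min=106.30, max=106.30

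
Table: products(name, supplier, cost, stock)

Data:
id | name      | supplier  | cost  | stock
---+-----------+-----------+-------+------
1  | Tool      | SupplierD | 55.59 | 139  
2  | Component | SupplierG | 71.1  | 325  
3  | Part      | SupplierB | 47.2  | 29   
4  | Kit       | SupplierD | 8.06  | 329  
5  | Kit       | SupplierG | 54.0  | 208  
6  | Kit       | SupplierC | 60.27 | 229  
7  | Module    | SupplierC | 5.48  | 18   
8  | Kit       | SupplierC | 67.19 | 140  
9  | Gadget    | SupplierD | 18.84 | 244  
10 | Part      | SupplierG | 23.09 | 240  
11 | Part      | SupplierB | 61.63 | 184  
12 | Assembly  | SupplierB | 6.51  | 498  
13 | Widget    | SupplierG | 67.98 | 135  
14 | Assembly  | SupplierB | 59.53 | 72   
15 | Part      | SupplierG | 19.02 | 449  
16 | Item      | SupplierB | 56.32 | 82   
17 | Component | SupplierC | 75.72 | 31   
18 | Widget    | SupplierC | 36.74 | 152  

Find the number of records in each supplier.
SELECT supplier, COUNT(*) as count
FROM products
GROUP BY supplier

Result:
  SupplierB: 5
  SupplierC: 5
  SupplierD: 3
  SupplierG: 5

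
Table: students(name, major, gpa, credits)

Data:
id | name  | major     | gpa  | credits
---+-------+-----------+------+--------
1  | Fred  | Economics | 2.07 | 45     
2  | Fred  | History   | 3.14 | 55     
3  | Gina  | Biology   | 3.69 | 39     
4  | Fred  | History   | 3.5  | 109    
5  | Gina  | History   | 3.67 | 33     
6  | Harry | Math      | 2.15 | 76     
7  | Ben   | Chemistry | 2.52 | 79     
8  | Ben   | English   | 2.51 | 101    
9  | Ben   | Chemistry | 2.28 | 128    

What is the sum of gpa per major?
SELECT major, SUM(gpa) as result
FROM students
GROUP BY major

Result:
  Biology: 3.69
  Chemistry: 4.80
  Economics: 2.07
  English: 2.51
  History: 10.31
  Math: 2.15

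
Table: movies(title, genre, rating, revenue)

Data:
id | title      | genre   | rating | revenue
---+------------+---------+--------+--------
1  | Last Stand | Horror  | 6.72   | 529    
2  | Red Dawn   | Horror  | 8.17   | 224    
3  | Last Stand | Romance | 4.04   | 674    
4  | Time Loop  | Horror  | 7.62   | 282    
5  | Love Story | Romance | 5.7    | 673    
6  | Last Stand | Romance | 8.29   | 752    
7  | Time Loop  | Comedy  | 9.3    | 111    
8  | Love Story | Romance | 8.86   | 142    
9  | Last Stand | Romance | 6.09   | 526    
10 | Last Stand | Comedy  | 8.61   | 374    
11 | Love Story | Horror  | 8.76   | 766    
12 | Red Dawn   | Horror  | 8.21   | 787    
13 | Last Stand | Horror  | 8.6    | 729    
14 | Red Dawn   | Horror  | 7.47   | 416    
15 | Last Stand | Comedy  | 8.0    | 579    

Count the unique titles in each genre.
SELECT genre, COUNT(DISTINCT title)
FROM movies
GROUP BY genre

Result:
  Comedy: 2 distinct
  Horror: 4 distinct
  Romance: 2 distinct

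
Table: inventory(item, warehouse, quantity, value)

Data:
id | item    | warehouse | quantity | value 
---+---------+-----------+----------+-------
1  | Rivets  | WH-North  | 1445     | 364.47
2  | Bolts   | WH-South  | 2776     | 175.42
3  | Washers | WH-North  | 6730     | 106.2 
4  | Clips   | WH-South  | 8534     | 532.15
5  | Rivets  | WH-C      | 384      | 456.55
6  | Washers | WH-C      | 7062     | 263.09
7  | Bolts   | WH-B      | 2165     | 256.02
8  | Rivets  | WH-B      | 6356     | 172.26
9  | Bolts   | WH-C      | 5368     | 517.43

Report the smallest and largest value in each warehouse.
SELECT warehouse, MIN(value), MAX(value)
FROM inventory
GROUP BY warehouse

Result:
  WH-B: min=172.26, max=256.02
  WH-C: min=263.09, max=517.43
  WH-North: min=106.20, max=364.47
  WH-South: min=175.42, max=532.15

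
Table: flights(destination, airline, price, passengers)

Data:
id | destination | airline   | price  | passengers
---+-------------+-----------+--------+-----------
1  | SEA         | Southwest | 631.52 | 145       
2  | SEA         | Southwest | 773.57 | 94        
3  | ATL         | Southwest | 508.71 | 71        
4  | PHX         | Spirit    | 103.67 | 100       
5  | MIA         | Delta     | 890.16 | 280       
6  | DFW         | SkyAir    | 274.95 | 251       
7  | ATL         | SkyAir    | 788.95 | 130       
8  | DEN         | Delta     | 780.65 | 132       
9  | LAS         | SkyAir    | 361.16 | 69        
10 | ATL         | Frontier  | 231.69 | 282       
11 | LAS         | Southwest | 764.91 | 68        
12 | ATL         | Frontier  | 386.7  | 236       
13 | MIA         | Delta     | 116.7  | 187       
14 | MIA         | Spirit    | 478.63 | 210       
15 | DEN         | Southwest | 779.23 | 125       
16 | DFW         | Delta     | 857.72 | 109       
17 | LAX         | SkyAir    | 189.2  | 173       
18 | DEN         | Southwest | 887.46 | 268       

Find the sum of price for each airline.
SELECT airline, SUM(price) as result
FROM flights
GROUP BY airline

Result:
  Delta: 2645.23
  Frontier: 618.39
  SkyAir: 1614.26
  Southwest: 4345.40
  Spirit: 582.30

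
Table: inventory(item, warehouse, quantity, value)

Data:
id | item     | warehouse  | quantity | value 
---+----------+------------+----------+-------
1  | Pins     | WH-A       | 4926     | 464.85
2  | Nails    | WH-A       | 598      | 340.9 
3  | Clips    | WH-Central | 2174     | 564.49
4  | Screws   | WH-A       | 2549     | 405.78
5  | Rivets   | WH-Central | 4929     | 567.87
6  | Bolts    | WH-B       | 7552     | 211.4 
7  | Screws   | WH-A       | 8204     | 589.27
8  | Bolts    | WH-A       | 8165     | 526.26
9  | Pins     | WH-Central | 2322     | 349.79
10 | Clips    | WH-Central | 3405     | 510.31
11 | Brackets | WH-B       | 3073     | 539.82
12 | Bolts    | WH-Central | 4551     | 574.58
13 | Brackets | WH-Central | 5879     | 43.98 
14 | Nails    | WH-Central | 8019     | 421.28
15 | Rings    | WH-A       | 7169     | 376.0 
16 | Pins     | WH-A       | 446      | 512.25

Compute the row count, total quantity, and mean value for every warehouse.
SELECT warehouse,
       COUNT(*) as cnt,
       SUM(quantity) as total_quantity,
       AVG(value) as avg_value
FROM inventory
GROUP BY warehouse

Result:
  WH-A: 7 records, 32057 total quantity, 459.33 avg value
  WH-B: 2 records, 10625 total quantity, 375.61 avg value
  WH-Central: 7 records, 31279 total quantity, 433.19 avg value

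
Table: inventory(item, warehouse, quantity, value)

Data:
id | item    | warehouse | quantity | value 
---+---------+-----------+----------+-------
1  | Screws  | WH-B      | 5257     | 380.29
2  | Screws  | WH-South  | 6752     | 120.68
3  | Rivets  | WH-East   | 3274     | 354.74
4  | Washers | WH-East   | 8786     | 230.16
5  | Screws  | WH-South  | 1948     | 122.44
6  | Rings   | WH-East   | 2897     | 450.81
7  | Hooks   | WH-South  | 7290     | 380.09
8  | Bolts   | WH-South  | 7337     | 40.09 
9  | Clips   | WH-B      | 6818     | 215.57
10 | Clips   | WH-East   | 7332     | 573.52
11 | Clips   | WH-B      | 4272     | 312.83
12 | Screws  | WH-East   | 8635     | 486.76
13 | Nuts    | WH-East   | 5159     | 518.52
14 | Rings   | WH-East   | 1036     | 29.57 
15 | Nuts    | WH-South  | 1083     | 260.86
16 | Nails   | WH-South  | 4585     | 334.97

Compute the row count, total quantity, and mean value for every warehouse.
SELECT warehouse,
       COUNT(*) as cnt,
       SUM(quantity) as total_quantity,
       AVG(value) as avg_value
FROM inventory
GROUP BY warehouse

Result:
  WH-B: 3 records, 16347 total quantity, 302.90 avg value
  WH-East: 7 records, 37119 total quantity, 377.73 avg value
  WH-South: 6 records, 28995 total quantity, 209.86 avg value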